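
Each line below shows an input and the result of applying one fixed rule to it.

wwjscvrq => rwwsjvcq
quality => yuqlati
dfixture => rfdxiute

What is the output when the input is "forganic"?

iofgrnac

What's happening: swap each adjacent pair of characters (1↔2, 3↔4, ...), then move the last character to the front.
On "forganic": the first step gives "ofgrnaci", and the second then gives "iofgrnac".
(Check on "dfixture": → "fdxiuter" → "rfdxiute" ✓)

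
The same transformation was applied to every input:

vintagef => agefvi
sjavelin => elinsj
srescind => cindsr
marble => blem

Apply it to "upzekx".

ekxu

Looking at the pairs, the operation is to swap the front and back halves of the string, then delete the last 2 characters.
Starting from "upzekx": after the first operation, "ekxupz"; after the second, "ekxu".
(Check on "sjavelin": → "elinsjav" → "elinsj" ✓)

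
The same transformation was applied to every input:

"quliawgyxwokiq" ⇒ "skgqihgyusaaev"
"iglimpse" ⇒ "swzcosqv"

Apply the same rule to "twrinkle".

The rule is to move the first 3 characters to the end (rotate left by 3), then shift every letter 10 places forward in the alphabet (wrapping around).
For "twrinkle", step one produces "inkletwr"; step two turns that into "sxuvodgb".
(Check on "iglimpse": → "impseigl" → "swzcosqv" ✓)

sxuvodgb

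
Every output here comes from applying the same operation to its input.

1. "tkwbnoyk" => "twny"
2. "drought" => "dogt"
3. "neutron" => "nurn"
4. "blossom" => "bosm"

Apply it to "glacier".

gair

The transformation: keep every other character starting from the first (positions 1st, 3rd, 5th, ...).
"glacier" → "gair".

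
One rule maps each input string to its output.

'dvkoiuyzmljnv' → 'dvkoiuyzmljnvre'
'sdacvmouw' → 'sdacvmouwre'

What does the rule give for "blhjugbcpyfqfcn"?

In each case the input is transformed by: append "re".
On "blhjugbcpyfqfcn" that produces "blhjugbcpyfqfcnre".

blhjugbcpyfqfcnre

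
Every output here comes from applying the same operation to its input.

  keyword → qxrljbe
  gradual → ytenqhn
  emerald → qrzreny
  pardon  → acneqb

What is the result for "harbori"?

vuneobe

What's happening: move the last character to the front, then shift every letter 13 places forward in the alphabet (wrapping around) — i.e. ROT13.
Starting from "harbori": after the first operation, "iharbor"; after the second, "vuneobe".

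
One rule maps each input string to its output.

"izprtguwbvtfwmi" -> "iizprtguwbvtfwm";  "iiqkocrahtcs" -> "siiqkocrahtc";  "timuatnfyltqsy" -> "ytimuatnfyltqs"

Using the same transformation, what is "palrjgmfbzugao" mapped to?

opalrjgmfbzuga

The rule is to move the last character to the front.
Applying that to "palrjgmfbzugao" gives "opalrjgmfbzuga".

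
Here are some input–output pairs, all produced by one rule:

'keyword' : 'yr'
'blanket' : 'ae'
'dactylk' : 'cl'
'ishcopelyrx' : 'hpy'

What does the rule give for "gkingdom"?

Rule — keep one character in every 3, starting at position 3 (positions 3rd, 6th, 9th, ...).
For "gkingdom" the result is "id".

id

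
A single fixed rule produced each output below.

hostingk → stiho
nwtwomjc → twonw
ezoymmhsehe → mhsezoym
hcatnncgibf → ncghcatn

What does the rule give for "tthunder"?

Looking at the pairs, the operation is to delete the last 3 characters, then move the last 3 characters to the front (rotate right by 3).
Applying both steps to "tthunder": "tthun", then "huntt".

huntt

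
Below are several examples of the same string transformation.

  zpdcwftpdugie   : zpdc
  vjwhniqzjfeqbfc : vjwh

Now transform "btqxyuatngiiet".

btqx

The pattern: keep only the first 4 characters.
Applying that to "btqxyuatngiiet" gives "btqx".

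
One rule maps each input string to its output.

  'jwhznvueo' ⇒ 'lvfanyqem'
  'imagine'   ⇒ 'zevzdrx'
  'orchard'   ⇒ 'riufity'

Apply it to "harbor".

sfiyri

Each output is the input with this applied: shift every letter 9 places backward in the alphabet (wrapping around), then move the last 3 characters to the front (rotate right by 3).
Working it through for "harbor": intermediate "yrisfi", final "sfiyri".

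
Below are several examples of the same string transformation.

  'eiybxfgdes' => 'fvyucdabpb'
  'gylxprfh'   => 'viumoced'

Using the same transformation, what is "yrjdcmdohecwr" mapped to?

The rule is to shift every letter 3 places backward in the alphabet (wrapping around), then move the first character to the end.
"yrjdcmdohecwr" → "vogazjalebzto" → "ogazjalebztov".

ogazjalebztov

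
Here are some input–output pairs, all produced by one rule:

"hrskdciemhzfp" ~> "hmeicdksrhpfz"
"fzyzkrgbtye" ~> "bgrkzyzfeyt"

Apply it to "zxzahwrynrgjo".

The pattern: move the last 3 characters to the front (rotate right by 3), then reverse the string.
On "zxzahwrynrgjo": the first step gives "gjozxzahwrynr", and the second then gives "rnyrwhazxzojg".

rnyrwhazxzojg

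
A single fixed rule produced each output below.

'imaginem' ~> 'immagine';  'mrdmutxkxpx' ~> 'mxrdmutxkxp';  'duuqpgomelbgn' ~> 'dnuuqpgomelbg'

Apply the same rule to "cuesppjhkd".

Each output is the input with this applied: swap the first and last characters, then move the last character to the front.
Working it through for "cuesppjhkd": intermediate "duesppjhkc", final "cduesppjhk".

cduesppjhk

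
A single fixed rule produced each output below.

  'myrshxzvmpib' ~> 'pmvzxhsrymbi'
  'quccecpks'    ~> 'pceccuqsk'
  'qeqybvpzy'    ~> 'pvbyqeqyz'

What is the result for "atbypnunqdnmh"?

The transformation: reverse the string, then move the first 2 characters to the end (rotate left by 2).
Applying that to "atbypnunqdnmh" gives "ndqnunpybtahm".
(Check on "quccecpks": → "skpceccuq" → "pceccuqsk" ✓)

ndqnunpybtahm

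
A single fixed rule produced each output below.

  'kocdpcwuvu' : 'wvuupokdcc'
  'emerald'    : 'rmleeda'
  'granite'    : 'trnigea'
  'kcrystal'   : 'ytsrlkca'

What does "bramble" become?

rmlebba

Each output is the input with this applied: sort the characters into reverse alphabetical order.
So "bramble" becomes "rmlebba".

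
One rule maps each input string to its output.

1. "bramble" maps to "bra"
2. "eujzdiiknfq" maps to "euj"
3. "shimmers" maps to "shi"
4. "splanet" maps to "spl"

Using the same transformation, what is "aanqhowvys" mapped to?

What's happening: keep only the first 3 characters.
Doing the same to "aanqhowvys": "aan".

aan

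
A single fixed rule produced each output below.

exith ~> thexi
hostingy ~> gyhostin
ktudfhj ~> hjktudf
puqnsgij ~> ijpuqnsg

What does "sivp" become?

vpsi

The transformation: move the last 2 characters to the front (rotate right by 2).
Applying that to "sivp" gives "vpsi".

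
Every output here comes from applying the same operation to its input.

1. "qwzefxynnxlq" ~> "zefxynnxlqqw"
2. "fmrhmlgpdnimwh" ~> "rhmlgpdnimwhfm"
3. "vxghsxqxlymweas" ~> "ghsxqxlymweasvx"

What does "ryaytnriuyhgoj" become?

What's happening: move the first 2 characters to the end (rotate left by 2).
So "ryaytnriuyhgoj" becomes "aytnriuyhgojry".

aytnriuyhgojry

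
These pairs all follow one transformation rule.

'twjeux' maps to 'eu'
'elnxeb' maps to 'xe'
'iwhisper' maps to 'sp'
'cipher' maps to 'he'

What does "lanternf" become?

The rule is to swap the front and back halves of the string, then keep only the first 2 characters.
Starting from "lanternf": after the first operation, "ernflant"; after the second, "er".

er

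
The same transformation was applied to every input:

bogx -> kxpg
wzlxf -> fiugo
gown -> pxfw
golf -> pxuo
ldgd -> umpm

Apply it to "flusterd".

oudbcnam

The pattern: shift every letter 9 places forward in the alphabet (wrapping around).
"flusterd" → "oudbcnam".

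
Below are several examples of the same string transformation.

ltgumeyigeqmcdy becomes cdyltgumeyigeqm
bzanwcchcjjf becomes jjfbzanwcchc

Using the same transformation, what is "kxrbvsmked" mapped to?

kedkxrbvsm

The pattern: move the last 3 characters to the front (rotate right by 3).
"kxrbvsmked" → "kedkxrbvsm".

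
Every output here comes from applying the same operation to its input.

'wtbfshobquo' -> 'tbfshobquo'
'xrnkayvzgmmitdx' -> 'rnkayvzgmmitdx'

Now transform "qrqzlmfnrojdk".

What's happening: delete the first character.
So "qrqzlmfnrojdk" becomes "rqzlmfnrojdk".

rqzlmfnrojdk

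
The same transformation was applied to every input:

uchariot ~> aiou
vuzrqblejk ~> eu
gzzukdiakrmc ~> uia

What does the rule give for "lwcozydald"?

The rule is to move the first 3 characters to the end (rotate left by 3), then keep only the vowels.
For "lwcozydald", step one produces "ozydaldlwc"; step two turns that into "oa".
(Check on "uchariot": → "ariotuch" → "aiou" ✓)

oa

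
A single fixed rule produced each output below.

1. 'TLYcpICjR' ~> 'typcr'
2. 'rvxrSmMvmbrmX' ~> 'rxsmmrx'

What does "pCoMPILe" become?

Looking at the pairs, the operation is to keep every other character starting from the first (positions 1st, 3rd, 5th, ...), then convert every letter to lowercase.
Doing the same to "pCoMPILe": "popl".

popl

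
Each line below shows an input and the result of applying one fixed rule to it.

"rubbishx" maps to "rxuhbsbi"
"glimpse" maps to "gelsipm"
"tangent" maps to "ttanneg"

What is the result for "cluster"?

crleuts

The rule is to take characters alternately from the front and the back (1st, last, 2nd, 2nd-last, ...).
On "cluster" that produces "crleuts".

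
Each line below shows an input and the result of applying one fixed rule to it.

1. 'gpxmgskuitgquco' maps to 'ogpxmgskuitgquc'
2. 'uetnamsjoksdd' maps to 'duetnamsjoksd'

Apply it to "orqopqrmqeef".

forqopqrmqee

Each output is the input with this applied: move the last character to the front.
For "orqopqrmqeef" the result is "forqopqrmqee".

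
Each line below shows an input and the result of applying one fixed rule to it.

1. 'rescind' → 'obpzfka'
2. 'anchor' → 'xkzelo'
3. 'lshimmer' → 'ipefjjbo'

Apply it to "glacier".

Looking at the pairs, the operation is to shift every letter 3 places backward in the alphabet (wrapping around).
Doing the same to "glacier": "dixzfbo".

dixzfbo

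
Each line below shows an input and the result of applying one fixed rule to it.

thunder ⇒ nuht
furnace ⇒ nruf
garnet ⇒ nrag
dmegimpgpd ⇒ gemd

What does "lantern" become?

In each case the input is transformed by: reverse the string, then keep only the last 4 characters.
On "lantern": the first step gives "nretnal", and the second then gives "tnal".
(Check on "garnet": → "tenrag" → "nrag" ✓)

tnal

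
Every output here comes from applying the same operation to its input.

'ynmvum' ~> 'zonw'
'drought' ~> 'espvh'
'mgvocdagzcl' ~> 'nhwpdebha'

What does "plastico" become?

qmbtuj

Looking at the pairs, the operation is to shift every letter 1 place forward in the alphabet (wrapping around), then delete the last 2 characters.
Applying both steps to "plastico": "qmbtujdp", then "qmbtuj".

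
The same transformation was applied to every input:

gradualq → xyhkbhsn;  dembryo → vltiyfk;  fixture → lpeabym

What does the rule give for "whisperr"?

Looking at the pairs, the operation is to shift every letter 7 places forward in the alphabet (wrapping around), then swap the first and last characters.
"whisperr" → "dopzwlyy" → "yopzwlyd".

yopzwlyd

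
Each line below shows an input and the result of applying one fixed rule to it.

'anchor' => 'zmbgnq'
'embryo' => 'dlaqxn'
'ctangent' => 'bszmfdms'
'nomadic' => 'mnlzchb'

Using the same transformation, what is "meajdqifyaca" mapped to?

ldzicphexzbz

Looking at the pairs, the operation is to shift every letter 1 place backward in the alphabet (wrapping around).
Applying that to "meajdqifyaca" gives "ldzicphexzbz".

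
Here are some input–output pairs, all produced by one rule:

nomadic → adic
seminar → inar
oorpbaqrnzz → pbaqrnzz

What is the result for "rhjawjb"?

awjb

What's happening: delete the first 3 characters.
So "rhjawjb" becomes "awjb".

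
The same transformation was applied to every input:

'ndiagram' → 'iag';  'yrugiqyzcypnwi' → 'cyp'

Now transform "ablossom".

los

In each case the input is transformed by: move the last 3 characters to the front (rotate right by 3), then keep only the last 3 characters.
Applying both steps to "ablossom": "somablos", then "los".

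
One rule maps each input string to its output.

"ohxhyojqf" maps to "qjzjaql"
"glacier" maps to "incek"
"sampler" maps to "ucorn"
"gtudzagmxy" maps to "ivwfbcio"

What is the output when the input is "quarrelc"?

Rule — shift every letter 2 places forward in the alphabet (wrapping around), then delete the last 2 characters.
On "quarrelc" that produces "swcttg".

swcttg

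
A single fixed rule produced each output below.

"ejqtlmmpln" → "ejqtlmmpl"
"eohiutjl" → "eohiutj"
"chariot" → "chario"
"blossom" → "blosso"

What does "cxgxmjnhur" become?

cxgxmjnhu

In each case the input is transformed by: delete the last character.
So "cxgxmjnhur" becomes "cxgxmjnhu".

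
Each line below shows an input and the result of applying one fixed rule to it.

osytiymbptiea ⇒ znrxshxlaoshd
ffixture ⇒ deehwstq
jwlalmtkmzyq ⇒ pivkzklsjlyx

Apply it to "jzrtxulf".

The pattern: shift every letter 1 place backward in the alphabet (wrapping around), then move the last character to the front.
Working it through for "jzrtxulf": intermediate "iyqswtke", final "eiyqswtk".

eiyqswtk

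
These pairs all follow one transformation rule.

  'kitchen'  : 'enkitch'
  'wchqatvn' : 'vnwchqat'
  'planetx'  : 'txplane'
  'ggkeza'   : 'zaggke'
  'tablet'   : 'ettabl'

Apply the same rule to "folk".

lkfo

Looking at the pairs, the operation is to move the last 2 characters to the front (rotate right by 2).
Doing the same to "folk": "lkfo".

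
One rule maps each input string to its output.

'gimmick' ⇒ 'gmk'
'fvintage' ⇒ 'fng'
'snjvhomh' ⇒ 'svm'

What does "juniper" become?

jir

What's happening: keep one character in every 3, starting at position 1 (positions 1st, 4th, 7th, ...).
For "juniper" the result is "jir".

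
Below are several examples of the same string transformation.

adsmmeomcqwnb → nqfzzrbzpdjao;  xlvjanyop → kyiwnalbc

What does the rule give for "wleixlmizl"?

The transformation: shift every letter 13 places forward in the alphabet (wrapping around) — i.e. ROT13.
Doing the same to "wleixlmizl": "jyrvkyzvmy".

jyrvkyzvmy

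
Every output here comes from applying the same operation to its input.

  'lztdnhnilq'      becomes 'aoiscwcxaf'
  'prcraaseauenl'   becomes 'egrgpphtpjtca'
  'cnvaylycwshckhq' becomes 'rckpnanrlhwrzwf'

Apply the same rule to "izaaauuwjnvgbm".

xopppjjlyckvqb

Each output is the input with this applied: shift every letter 11 places backward in the alphabet (wrapping around).
On "izaaauuwjnvgbm" that produces "xopppjjlyckvqb".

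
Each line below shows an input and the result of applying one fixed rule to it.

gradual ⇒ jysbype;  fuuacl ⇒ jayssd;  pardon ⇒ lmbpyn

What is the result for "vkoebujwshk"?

ifquhszcmit

The transformation: reverse the string, then shift every letter 2 places backward in the alphabet (wrapping around).
"vkoebujwshk" → "khswjubeokv" → "ifquhszcmit".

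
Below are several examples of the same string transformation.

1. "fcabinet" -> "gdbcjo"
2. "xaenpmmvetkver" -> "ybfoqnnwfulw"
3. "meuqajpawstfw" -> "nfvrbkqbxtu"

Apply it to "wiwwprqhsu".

xjxxqsri

In each case the input is transformed by: shift every letter 1 place forward in the alphabet (wrapping around), then delete the last 2 characters.
On "wiwwprqhsu": the first step gives "xjxxqsritv", and the second then gives "xjxxqsri".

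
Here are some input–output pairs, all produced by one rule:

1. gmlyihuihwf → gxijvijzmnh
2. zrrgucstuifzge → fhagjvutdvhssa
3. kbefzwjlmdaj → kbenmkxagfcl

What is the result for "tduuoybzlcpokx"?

ylpqdmaczpvveu

In each case the input is transformed by: shift every letter 1 place forward in the alphabet (wrapping around), then reverse the string.
So "tduuoybzlcpokx" becomes "ylpqdmaczpvveu".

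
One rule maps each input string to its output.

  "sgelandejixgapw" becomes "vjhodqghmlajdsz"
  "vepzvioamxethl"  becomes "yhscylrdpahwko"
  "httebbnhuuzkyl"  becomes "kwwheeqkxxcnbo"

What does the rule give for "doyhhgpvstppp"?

The rule is to shift every letter 3 places forward in the alphabet (wrapping around).
So "doyhhgpvstppp" becomes "grbkkjsyvwsss".

grbkkjsyvwsss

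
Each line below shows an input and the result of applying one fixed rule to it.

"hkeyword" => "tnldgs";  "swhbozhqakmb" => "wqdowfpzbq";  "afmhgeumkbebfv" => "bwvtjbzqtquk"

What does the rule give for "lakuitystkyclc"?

zjxinhiznrar

Rule — shift every letter 11 places backward in the alphabet (wrapping around), then delete the first 2 characters.
On "lakuitystkyclc": the first step gives "apzjxinhiznrar", and the second then gives "zjxinhiznrar".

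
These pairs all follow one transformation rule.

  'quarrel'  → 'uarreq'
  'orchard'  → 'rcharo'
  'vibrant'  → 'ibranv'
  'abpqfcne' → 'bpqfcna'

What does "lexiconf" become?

The transformation: delete the last character, then move the first character to the end.
Working it through for "lexiconf": intermediate "lexicon", final "exiconl".
(Check on "orchard": → "orchar" → "rcharo" ✓)

exiconl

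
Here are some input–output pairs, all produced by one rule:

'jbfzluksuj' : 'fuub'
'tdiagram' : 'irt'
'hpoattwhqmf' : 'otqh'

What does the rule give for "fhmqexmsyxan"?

mxyn

The rule is to move the first 2 characters to the end (rotate left by 2), then keep one character in every 3, starting at position 1 (positions 1st, 4th, 7th, ...).
"fhmqexmsyxan" → "mqexmsyxanfh" → "mxyn".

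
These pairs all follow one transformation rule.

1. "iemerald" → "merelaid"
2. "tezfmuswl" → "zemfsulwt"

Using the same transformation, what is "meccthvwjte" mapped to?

Looking at the pairs, the operation is to move the first character to the end, then swap each adjacent pair of characters (1↔2, 3↔4, ...).
For "meccthvwjte", step one produces "eccthvwjtem"; step two turns that into "cetcvhjwetm".

cetcvhjwetm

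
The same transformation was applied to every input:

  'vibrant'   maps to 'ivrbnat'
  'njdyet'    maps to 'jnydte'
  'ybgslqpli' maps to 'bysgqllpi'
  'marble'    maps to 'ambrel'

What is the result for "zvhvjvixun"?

vzvhvjxinu

Looking at the pairs, the operation is to swap each adjacent pair of characters (1↔2, 3↔4, ...).
Applying that to "zvhvjvixun" gives "vzvhvjxinu".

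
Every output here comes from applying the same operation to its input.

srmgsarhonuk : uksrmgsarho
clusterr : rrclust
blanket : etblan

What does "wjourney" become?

eywjour

Looking at the pairs, the operation is to move the last 2 characters to the front (rotate right by 2), then delete the last character.
On "wjourney" that produces "eywjour".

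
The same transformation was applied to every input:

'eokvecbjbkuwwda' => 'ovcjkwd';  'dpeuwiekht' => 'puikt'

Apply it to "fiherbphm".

iebh

What's happening: keep every other character starting from the second (positions 2nd, 4th, 6th, ...).
For "fiherbphm" the result is "iebh".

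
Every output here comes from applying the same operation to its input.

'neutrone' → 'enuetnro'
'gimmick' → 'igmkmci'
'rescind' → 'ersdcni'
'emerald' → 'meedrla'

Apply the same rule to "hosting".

The transformation: move the first character to the end, then take characters alternately from the front and the back (1st, last, 2nd, 2nd-last, ...).
"hosting" → "ostingh" → "ohsgtni".

ohsgtni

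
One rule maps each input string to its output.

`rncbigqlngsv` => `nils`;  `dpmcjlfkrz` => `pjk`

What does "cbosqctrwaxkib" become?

Looking at the pairs, the operation is to keep one character in every 3, starting at position 2 (positions 2nd, 5th, 8th, ...).
Applying that to "cbosqctrwaxkib" gives "bqrxb".

bqrxb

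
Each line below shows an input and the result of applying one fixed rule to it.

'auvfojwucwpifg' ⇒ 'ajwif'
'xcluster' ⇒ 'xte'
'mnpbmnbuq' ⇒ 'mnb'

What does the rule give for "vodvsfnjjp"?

vfn

Looking at the pairs, the operation is to swap each adjacent pair of characters (1↔2, 3↔4, ...), then keep one character in every 3, starting at position 2 (positions 2nd, 5th, 8th, ...).
On "vodvsfnjjp" that produces "vfn".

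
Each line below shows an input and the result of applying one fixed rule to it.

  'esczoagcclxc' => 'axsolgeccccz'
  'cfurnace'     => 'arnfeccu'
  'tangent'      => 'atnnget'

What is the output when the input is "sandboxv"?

avsondbx

The transformation: sort the characters into reverse alphabetical order, then swap the first and last characters.
For "sandboxv", step one produces "xvsondba"; step two turns that into "avsondbx".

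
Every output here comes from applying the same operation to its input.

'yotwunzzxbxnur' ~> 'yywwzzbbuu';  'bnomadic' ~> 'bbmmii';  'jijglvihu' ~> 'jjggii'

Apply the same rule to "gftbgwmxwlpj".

ggbbmmll

Each output is the input with this applied: keep one character in every 3, starting at position 1 (positions 1st, 4th, 7th, ...), then double every character.
Working it through for "gftbgwmxwlpj": intermediate "gbml", final "ggbbmmll".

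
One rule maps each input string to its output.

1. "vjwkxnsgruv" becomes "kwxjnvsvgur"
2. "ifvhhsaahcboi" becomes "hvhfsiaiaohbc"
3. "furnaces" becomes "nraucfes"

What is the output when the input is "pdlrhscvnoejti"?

rlhdspcivtnjoe

Rule — move the first 3 characters to the end (rotate left by 3), then take characters alternately from the front and the back (1st, last, 2nd, 2nd-last, ...).
For "pdlrhscvnoejti" the result is "rlhdspcivtnjoe".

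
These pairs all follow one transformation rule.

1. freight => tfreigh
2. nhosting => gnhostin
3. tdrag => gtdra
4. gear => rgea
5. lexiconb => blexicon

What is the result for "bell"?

lbel

The rule is to move the last character to the front.
For "bell" the result is "lbel".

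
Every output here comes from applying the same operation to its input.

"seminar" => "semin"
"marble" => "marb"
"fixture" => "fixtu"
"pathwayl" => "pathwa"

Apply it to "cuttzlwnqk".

The transformation: delete the last 2 characters.
On "cuttzlwnqk" that produces "cuttzlwn".

cuttzlwn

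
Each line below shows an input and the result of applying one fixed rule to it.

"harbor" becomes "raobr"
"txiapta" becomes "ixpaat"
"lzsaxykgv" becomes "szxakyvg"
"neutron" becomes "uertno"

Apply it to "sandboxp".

nabdxop

The pattern: delete the first character, then swap each adjacent pair of characters (1↔2, 3↔4, ...).
For "sandboxp", step one produces "andboxp"; step two turns that into "nabdxop".
(Check on "harbor": → "arbor" → "raobr" ✓)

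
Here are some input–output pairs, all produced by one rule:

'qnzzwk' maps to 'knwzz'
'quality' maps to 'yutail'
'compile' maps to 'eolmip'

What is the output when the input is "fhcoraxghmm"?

mhmchogrxa

Rule — take characters alternately from the front and the back (1st, last, 2nd, 2nd-last, ...), then delete the first character.
Working it through for "fhcoraxghmm": intermediate "fmhmchogrxa", final "mhmchogrxa".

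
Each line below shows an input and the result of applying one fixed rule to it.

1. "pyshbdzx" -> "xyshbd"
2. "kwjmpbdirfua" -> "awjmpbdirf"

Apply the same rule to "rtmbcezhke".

Each output is the input with this applied: swap the first and last characters, then delete the last 2 characters.
Applying both steps to "rtmbcezhke": "etmbcezhkr", then "etmbcezh".

etmbcezh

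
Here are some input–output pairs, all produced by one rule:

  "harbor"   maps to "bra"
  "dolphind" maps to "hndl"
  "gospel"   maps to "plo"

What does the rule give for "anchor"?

hrn

Rule — swap the front and back halves of the string, then keep every other character starting from the first (positions 1st, 3rd, 5th, ...).
Starting from "anchor": after the first operation, "horanc"; after the second, "hrn".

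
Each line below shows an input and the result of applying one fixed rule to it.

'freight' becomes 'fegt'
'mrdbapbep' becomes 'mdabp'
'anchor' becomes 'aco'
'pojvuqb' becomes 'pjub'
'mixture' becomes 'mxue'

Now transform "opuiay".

oua

Looking at the pairs, the operation is to keep every other character starting from the first (positions 1st, 3rd, 5th, ...).
Doing the same to "opuiay": "oua".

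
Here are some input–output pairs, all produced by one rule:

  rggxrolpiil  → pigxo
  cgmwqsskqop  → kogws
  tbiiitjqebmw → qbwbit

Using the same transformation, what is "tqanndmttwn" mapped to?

twqnd

Each output is the input with this applied: keep every other character starting from the second (positions 2nd, 4th, 6th, ...), then move the first 3 characters to the end (rotate left by 3).
For "tqanndmttwn", step one produces "qndtw"; step two turns that into "twqnd".
(Check on "tbiiitjqebmw": → "bitqbw" → "qbwbit" ✓)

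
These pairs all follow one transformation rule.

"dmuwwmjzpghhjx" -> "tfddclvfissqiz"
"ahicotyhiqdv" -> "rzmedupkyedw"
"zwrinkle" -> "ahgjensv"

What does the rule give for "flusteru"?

qnapoqhb

What's happening: reverse the string, then shift every letter 4 places backward in the alphabet (wrapping around).
Working it through for "flusteru": intermediate "uretsulf", final "qnapoqhb".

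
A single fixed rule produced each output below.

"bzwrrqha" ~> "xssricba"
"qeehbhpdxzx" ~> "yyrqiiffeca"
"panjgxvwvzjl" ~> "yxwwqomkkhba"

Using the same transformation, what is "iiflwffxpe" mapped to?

The transformation: shift every letter 1 place forward in the alphabet (wrapping around), then sort the characters into reverse alphabetical order.
Applying both steps to "iiflwffxpe": "jjgmxggyqf", then "yxqmjjgggf".
(Check on "qeehbhpdxzx": → "rfficiqeyay" → "yyrqiiffeca" ✓)

yxqmjjgggf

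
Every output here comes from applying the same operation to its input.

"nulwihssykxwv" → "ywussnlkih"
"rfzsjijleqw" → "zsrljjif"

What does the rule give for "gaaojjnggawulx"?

wonjjgggaaa

In each case the input is transformed by: delete the last 3 characters, then sort the characters into reverse alphabetical order.
"gaaojjnggawulx" → "gaaojjnggaw" → "wonjjgggaaa".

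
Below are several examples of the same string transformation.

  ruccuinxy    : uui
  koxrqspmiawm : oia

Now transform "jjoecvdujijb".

oeui

The transformation: keep only the vowels.
Doing the same to "jjoecvdujijb": "oeui".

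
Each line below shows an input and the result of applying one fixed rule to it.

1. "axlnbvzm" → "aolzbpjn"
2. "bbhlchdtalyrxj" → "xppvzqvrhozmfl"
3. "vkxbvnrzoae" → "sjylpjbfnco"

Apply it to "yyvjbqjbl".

zmmjxpexp

The transformation: shift every letter 12 places backward in the alphabet (wrapping around), then move the last character to the front.
Starting from "yyvjbqjbl": after the first operation, "mmjxpexpz"; after the second, "zmmjxpexp".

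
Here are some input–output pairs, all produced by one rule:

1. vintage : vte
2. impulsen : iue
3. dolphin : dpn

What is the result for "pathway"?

phy

The transformation: keep one character in every 3, starting at position 1 (positions 1st, 4th, 7th, ...).
So "pathway" becomes "phy".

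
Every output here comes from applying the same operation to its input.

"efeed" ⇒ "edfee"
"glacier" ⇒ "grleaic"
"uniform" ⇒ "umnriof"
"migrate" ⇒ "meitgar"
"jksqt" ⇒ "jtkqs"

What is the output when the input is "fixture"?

feirxut

The rule is to take characters alternately from the front and the back (1st, last, 2nd, 2nd-last, ...).
"fixture" → "feirxut".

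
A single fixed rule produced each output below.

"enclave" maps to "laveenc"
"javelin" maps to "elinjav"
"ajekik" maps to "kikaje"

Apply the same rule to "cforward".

rwardcfo

The rule is to move the first 3 characters to the end (rotate left by 3).
"cforward" → "rwardcfo".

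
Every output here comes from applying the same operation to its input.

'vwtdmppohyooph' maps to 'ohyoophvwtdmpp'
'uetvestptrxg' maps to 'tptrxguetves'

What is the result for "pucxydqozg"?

dqozgpucxy

Each output is the input with this applied: swap the front and back halves of the string.
Doing the same to "pucxydqozg": "dqozgpucxy".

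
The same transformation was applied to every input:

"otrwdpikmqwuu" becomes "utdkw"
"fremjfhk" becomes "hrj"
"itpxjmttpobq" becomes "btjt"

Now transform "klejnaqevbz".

Rule — move the last 2 characters to the front (rotate right by 2), then keep one character in every 3, starting at position 1 (positions 1st, 4th, 7th, ...).
For "klejnaqevbz", step one produces "bzklejnaqev"; step two turns that into "blne".

blne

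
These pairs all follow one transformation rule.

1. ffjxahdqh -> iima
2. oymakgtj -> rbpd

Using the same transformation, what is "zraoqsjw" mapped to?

The rule is to shift every letter 3 places forward in the alphabet (wrapping around), then keep only the first 4 characters.
Doing the same to "zraoqsjw": "cudr".
(Check on "oymakgtj": → "rbpdnjwm" → "rbpd" ✓)

cudr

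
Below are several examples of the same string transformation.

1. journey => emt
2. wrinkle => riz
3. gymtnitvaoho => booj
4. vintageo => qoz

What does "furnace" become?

aiz

The rule is to keep one character in every 3, starting at position 1 (positions 1st, 4th, 7th, ...), then shift every letter 5 places backward in the alphabet (wrapping around).
For "furnace", step one produces "fne"; step two turns that into "aiz".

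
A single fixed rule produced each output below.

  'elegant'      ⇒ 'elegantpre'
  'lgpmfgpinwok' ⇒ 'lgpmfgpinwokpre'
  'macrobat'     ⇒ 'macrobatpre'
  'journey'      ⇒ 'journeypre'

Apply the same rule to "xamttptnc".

xamttptncpre

In each case the input is transformed by: append "pre".
So "xamttptnc" becomes "xamttptncpre".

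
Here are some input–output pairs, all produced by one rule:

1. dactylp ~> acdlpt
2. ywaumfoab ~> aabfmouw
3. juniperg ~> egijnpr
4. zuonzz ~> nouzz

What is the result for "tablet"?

What's happening: sort the characters into alphabetical order, then delete the last character.
Working it through for "tablet": intermediate "abeltt", final "abelt".

abelt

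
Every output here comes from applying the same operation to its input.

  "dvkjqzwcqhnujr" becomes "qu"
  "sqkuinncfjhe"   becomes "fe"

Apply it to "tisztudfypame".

ym

In each case the input is transformed by: keep one character in every 3, starting at position 3 (positions 3rd, 6th, 9th, ...), then keep only the last 2 characters.
Starting from "tisztudfypame": after the first operation, "suym"; after the second, "ym".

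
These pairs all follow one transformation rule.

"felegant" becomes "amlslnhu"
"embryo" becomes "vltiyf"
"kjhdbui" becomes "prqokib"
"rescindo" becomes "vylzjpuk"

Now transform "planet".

Each output is the input with this applied: shift every letter 7 places forward in the alphabet (wrapping around), then move the last character to the front.
"planet" → "wshula" → "awshul".

awshul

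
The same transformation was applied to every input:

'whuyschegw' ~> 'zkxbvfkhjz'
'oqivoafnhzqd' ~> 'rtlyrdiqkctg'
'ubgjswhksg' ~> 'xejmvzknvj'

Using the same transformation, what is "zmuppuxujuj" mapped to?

cpxssxaxmxm

Rule — shift every letter 3 places forward in the alphabet (wrapping around).
Applying that to "zmuppuxujuj" gives "cpxssxaxmxm".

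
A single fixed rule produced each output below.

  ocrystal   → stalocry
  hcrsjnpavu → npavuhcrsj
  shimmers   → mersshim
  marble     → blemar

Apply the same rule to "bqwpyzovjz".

The transformation: swap the front and back halves of the string.
Applying that to "bqwpyzovjz" gives "zovjzbqwpy".

zovjzbqwpy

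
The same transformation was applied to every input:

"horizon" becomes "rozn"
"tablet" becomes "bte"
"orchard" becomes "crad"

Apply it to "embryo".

What's happening: swap each adjacent pair of characters (1↔2, 3↔4, ...), then delete the first 3 characters.
Starting from "embryo": after the first operation, "merboy"; after the second, "boy".

boy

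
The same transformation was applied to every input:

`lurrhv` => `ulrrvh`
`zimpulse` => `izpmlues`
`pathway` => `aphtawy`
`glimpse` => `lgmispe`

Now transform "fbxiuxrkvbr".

What's happening: swap each adjacent pair of characters (1↔2, 3↔4, ...).
On "fbxiuxrkvbr" that produces "bfixxukrbvr".

bfixxukrbvr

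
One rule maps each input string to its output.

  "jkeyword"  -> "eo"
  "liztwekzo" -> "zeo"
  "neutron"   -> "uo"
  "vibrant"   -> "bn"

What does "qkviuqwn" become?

Rule — keep one character in every 3, starting at position 3 (positions 3rd, 6th, 9th, ...).
For "qkviuqwn" the result is "vq".

vq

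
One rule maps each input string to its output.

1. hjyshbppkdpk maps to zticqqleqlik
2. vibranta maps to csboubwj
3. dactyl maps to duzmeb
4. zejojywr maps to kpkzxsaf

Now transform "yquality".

Each output is the input with this applied: move the first 2 characters to the end (rotate left by 2), then shift every letter 1 place forward in the alphabet (wrapping around).
"yquality" → "vbmjuzzr".

vbmjuzzr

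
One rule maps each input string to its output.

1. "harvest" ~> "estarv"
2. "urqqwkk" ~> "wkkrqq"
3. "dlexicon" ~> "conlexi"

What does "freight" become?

ghtrei

Rule — delete the first character, then move the last 3 characters to the front (rotate right by 3).
"freight" → "reight" → "ghtrei".
(Check on "harvest": → "arvest" → "estarv" ✓)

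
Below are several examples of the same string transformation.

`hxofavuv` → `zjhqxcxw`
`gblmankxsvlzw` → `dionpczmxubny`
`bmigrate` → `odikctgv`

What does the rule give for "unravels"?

pwctgxun

In each case the input is transformed by: swap each adjacent pair of characters (1↔2, 3↔4, ...), then shift every letter 2 places forward in the alphabet (wrapping around).
Working it through for "unravels": intermediate "nuarevsl", final "pwctgxun".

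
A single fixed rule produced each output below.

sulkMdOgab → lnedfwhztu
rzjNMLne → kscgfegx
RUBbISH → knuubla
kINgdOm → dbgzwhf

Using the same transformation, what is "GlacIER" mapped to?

zetvbxk

In each case the input is transformed by: shift every letter 7 places backward in the alphabet (wrapping around), then convert every letter to lowercase.
"GlacIER" → "ZetvBXK" → "zetvbxk".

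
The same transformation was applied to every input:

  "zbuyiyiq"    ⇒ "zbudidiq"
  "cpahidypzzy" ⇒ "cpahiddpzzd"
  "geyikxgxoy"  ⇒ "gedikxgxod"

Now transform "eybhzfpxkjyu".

edbhzfpxkjdu

In each case the input is transformed by: replace every "y" with "d".
Doing the same to "eybhzfpxkjyu": "edbhzfpxkjdu".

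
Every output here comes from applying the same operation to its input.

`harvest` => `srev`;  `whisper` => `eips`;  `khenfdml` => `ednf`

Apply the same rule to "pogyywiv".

Looking at the pairs, the operation is to take characters alternately from the front and the back (1st, last, 2nd, 2nd-last, ...), then keep only the last 4 characters.
Starting from "pogyywiv": after the first operation, "pvoigwyy"; after the second, "gwyy".
(Check on "harvest": → "htasrev" → "srev" ✓)

gwyy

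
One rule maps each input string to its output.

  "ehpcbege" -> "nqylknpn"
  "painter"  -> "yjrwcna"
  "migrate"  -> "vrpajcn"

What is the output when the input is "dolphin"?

Each output is the input with this applied: shift every letter 9 places forward in the alphabet (wrapping around).
On "dolphin" that produces "mxuyqrw".

mxuyqrw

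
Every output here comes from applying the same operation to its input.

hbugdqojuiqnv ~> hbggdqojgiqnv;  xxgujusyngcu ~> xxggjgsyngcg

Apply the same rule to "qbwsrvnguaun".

qbwsrvnggagn

What's happening: replace every "u" with "g".
So "qbwsrvnguaun" becomes "qbwsrvnggagn".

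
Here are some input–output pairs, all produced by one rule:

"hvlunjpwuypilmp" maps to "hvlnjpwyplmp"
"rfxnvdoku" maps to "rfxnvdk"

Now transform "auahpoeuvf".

hpvf

Each output is the input with this applied: remove every vowel.
"auahpoeuvf" → "hpvf".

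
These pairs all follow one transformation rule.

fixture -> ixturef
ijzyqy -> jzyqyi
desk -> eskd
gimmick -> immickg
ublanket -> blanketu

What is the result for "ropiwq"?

opiwqr

The rule is to move the first character to the end.
So "ropiwq" becomes "opiwqr".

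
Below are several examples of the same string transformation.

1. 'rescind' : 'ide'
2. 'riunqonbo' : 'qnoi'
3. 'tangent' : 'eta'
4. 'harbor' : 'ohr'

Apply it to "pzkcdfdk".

What's happening: move the first 3 characters to the end (rotate left by 3), then keep every other character starting from the second (positions 2nd, 4th, 6th, ...).
Starting from "pzkcdfdk": after the first operation, "cdfdkpzk"; after the second, "ddpk".
(Check on "harbor": → "borhar" → "ohr" ✓)

ddpk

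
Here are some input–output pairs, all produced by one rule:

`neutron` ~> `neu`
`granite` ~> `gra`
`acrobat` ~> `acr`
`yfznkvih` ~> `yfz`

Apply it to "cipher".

cip

The transformation: keep only the first 3 characters.
"cipher" → "cip".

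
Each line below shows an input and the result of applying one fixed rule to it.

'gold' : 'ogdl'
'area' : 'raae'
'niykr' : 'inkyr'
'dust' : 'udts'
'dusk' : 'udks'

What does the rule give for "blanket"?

lbnaekt

Rule — swap each adjacent pair of characters (1↔2, 3↔4, ...).
So "blanket" becomes "lbnaekt".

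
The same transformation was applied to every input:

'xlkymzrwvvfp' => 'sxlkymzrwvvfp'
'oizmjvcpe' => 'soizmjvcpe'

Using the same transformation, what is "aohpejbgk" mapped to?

saohpejbgk

In each case the input is transformed by: prepend "s".
Applying that to "aohpejbgk" gives "saohpejbgk".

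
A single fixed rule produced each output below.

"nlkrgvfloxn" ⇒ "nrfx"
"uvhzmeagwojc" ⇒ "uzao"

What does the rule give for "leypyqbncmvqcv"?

Looking at the pairs, the operation is to keep one character in every 3, starting at position 1 (positions 1st, 4th, 7th, ...).
So "leypyqbncmvqcv" becomes "lpbmc".

lpbmc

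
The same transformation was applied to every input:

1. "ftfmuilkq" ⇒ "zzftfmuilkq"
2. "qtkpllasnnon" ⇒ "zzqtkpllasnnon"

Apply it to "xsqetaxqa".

zzxsqetaxqa

Each output is the input with this applied: prepend "zz".
Doing the same to "xsqetaxqa": "zzxsqetaxqa".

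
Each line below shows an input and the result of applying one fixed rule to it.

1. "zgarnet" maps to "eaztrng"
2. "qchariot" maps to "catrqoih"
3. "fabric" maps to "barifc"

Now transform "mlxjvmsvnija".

iaxvvsnmmljj

Each output is the input with this applied: sort the characters into reverse alphabetical order, then move the last 2 characters to the front (rotate right by 2).
Starting from "mlxjvmsvnija": after the first operation, "xvvsnmmljjia"; after the second, "iaxvvsnmmljj".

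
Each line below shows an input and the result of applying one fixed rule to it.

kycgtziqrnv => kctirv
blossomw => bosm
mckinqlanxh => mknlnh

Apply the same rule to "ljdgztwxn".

ldzwn

Each output is the input with this applied: keep every other character starting from the first (positions 1st, 3rd, 5th, ...).
Doing the same to "ljdgztwxn": "ldzwn".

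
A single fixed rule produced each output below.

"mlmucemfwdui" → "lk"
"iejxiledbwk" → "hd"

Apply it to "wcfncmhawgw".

Each output is the input with this applied: shift every letter 1 place backward in the alphabet (wrapping around), then keep only the first 2 characters.
Working it through for "wcfncmhawgw": intermediate "vbemblgzvfv", final "vb".
(Check on "mlmucemfwdui": → "lkltbdlevcth" → "lk" ✓)

vb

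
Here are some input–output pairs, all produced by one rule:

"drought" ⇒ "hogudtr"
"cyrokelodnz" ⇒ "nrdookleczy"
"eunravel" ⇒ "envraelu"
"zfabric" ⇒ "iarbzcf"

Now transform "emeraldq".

delraeqm

Each output is the input with this applied: take characters alternately from the front and the back (1st, last, 2nd, 2nd-last, ...), then move the first 3 characters to the end (rotate left by 3).
Working it through for "emeraldq": intermediate "eqmdelra", final "delraeqm".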